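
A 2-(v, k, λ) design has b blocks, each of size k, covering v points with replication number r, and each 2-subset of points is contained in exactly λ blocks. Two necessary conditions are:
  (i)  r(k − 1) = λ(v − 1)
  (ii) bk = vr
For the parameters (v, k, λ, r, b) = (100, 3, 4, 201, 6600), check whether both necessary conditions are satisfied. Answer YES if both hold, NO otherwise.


Condition (i): r(k − 1) = 201·2 = 402; λ(v − 1) = 4·99 = 396. Match? NO.
Condition (ii): bk = 6600·3 = 19800; vr = 100·201 = 20100. Match? NO.
Both conditions hold? NO.

NO


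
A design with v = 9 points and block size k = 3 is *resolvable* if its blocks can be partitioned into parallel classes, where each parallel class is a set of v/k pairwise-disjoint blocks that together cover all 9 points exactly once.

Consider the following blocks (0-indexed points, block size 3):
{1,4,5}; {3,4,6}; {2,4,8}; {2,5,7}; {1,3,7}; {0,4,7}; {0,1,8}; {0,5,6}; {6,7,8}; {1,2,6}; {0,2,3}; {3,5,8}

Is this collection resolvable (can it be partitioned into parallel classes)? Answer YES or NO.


v = 9, block size k = 3, number of blocks = 12.
For resolvability, blocks must partition into parallel classes of size v/k = 3.
Total blocks must therefore be a multiple of 3: 12 = 3·4 + 0 ⇒ divisible ✓.
Greedy packing gives 4 candidate class(es). Each should be a full parallel class (size 3, covers all 9 points).
  Class 1 (3 blocks): {1,4,5}; {6,7,8}; {0,2,3}. Points covered: [0, 1, 2, 3, 4, 5, 6, 7, 8].
  Class 2 (3 blocks): {3,4,6}; {2,5,7}; {0,1,8}. Points covered: [0, 1, 2, 3, 4, 5, 6, 7, 8].
  Class 3 (3 blocks): {2,4,8}; {1,3,7}; {0,5,6}. Points covered: [0, 1, 2, 3, 4, 5, 6, 7, 8].
  Class 4 (3 blocks): {0,4,7}; {1,2,6}; {3,5,8}. Points covered: [0, 1, 2, 3, 4, 5, 6, 7, 8].
All classes full (size 3)? YES. All classes cover every point? YES.
Resolvable? YES.

YES


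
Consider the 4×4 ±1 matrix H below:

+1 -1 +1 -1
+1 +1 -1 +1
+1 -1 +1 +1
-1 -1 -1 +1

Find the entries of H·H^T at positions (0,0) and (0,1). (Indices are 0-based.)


Row 0 of H: [1, -1, 1, -1].
Row 1 of H: [1, 1, -1, 1].
(H·H^T)[0][0] = Σ_j H[0][j]·H[0][j] = (1)² + (-1)² + (1)² + (-1)² = 1 + 1 + 1 + 1 = 4.
(H·H^T)[0][1] = Σ_j H[0][j]·H[1][j] = (1)·(1) + (-1)·(1) + (1)·(-1) + (-1)·(1) = 1 + -1 + -1 + -1 = -2.
Rows 0 and 1 are not orthogonal (dot product = -2 ≠ 0), so H is not a Hadamard matrix.

(0,0) entry = 4; (0,1) entry = -2.


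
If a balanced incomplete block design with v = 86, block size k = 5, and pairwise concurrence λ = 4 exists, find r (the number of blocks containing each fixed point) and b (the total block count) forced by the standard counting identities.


Any 2-(v, k, λ) BIBD satisfies two necessary conditions:
  (i)  Each point sits in r blocks, and counting incidences through any fixed point gives r(k − 1) = λ(v − 1), so r = λ(v − 1)/(k − 1).
  (ii) Total incidences bk = vr, so b = vr/k.
Step 1: r = λ(v − 1)/(k − 1) = 4·(86 − 1)/(5 − 1) = 4·85/4 = 340/4 = 85.
Step 2: b = vr/k = 86·85/5 = 7310/5 = 1462.
Check integrality: r = 85 ∈ Z ✓, b = 1462 ∈ Z ✓.
(These identities are necessary conditions: they determine r and b for any design with these parameters, but do not by themselves prove that one exists.)

r = 85, b = 1462.


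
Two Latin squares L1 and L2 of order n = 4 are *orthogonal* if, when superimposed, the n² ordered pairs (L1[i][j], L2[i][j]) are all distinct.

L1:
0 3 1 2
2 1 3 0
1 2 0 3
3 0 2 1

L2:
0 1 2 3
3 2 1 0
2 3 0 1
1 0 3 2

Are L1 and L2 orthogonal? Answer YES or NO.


Form the n² = 16 superimposed pairs (L1[i][j], L2[i][j]), row by row (rows and columns indexed from 0):
row 0: (0,0) (3,1) (1,2) (2,3)
row 1: (2,3) (1,2) (3,1) (0,0)
row 2: (1,2) (2,3) (0,0) (3,1)
row 3: (3,1) (0,0) (2,3) (1,2)
Orthogonality requires all 16 pairs distinct.
But the pair (2,3) repeats: cell (0,3) has L1 = 2, L2 = 3, and cell (1,0) has L1 = 2, L2 = 3.
A repeated pair means some other pair never occurs (only 4 distinct pairs out of 16), so the squares are not orthogonal.
Conclusion: NO.

NO


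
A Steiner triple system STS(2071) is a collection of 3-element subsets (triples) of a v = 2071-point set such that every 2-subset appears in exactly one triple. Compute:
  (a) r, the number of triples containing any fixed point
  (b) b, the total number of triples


An STS(v) is a 2-(v, 3, 1) BIBD: block size k = 3, λ = 1.
Replication: r(k − 1) = λ(v − 1) ⇒ r·2 = 2071 − 1 = 2070 ⇒ r = 1035.
Block count: bk = vr ⇒ b·3 = 2071·1035 = 2143485 ⇒ b = 714495.

r = 1035, b = 714495.


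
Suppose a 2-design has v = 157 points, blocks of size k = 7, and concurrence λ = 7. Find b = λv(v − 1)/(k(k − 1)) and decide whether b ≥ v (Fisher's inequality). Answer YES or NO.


r = λ(v − 1)/(k − 1) = 7·156/6 = 182.
b = vr/k = 157·182/7 = 4082.
Fisher's inequality: b ≥ v ⇔ 4082 ≥ 157? YES.

YES


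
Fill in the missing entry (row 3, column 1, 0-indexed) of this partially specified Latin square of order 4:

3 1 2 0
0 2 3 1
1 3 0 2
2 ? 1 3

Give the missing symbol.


Row 3 contains symbols [1, 2, 3] — missing [0].
Column 1 contains symbols [1, 2, 3] — missing [0].
The missing symbol must appear in both missing sets; intersection = [0].
Therefore the hidden value is 0.

Missing value = 0.


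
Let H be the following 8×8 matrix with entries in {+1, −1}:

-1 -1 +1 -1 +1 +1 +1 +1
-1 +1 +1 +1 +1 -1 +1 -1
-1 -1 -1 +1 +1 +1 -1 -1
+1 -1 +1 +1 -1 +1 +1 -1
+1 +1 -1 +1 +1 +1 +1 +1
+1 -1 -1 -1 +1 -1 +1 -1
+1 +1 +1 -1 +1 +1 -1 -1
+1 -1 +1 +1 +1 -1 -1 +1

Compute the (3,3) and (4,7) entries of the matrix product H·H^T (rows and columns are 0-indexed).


Row 3 of H: [1, -1, 1, 1, -1, 1, 1, -1].
Row 4 of H: [1, 1, -1, 1, 1, 1, 1, 1].
Row 7 of H: [1, -1, 1, 1, 1, -1, -1, 1].
(H·H^T)[3][3] = Σ_j H[3][j]·H[3][j] = (1)² + (-1)² + (1)² + (1)² + (-1)² + (1)² + (1)² + (-1)² = 1 + 1 + 1 + 1 + 1 + 1 + 1 + 1 = 8.
(H·H^T)[4][7] = Σ_j H[4][j]·H[7][j] = (1)·(1) + (1)·(-1) + (-1)·(1) + (1)·(1) + (1)·(1) + (1)·(-1) + (1)·(-1) + (1)·(1) = 1 + -1 + -1 + 1 + 1 + -1 + -1 + 1 = 0.
So rows 4 and 7 are orthogonal; the diagonal entry equals n = 8.

(3,3) entry = 8; (4,7) entry = 0.


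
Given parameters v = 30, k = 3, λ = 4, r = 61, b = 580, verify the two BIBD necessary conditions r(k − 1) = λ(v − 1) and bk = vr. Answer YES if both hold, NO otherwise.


Condition (i): r(k − 1) = 61·2 = 122; λ(v − 1) = 4·29 = 116. Match? NO.
Condition (ii): bk = 580·3 = 1740; vr = 30·61 = 1830. Match? NO.
Both conditions hold? NO.

NO


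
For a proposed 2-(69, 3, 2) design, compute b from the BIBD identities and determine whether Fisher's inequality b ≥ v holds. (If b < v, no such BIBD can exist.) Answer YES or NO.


r = λ(v − 1)/(k − 1) = 2·68/2 = 68.
b = vr/k = 69·68/3 = 1564.
Fisher's inequality: b ≥ v ⇔ 1564 ≥ 69? YES.

YES


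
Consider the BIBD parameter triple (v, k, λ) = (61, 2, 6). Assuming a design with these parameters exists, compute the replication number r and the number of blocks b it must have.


Any 2-(v, k, λ) BIBD satisfies two necessary conditions:
  (i)  Each point sits in r blocks, and counting incidences through any fixed point gives r(k − 1) = λ(v − 1), so r = λ(v − 1)/(k − 1).
  (ii) Total incidences bk = vr, so b = vr/k.
Step 1: r = λ(v − 1)/(k − 1) = 6·(61 − 1)/(2 − 1) = 6·60/1 = 360/1 = 360.
Step 2: b = vr/k = 61·360/2 = 21960/2 = 10980.
Check integrality: r = 360 ∈ Z ✓, b = 10980 ∈ Z ✓.
(These identities are necessary conditions: they determine r and b for any design with these parameters, but do not by themselves prove that one exists.)

r = 360, b = 10980.


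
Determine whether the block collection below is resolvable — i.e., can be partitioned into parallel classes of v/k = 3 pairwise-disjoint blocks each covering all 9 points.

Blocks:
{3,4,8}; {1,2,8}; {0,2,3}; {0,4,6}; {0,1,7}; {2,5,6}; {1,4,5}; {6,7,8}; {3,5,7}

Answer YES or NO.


v = 9, block size k = 3, number of blocks = 9.
For resolvability, blocks must partition into parallel classes of size v/k = 3.
Total blocks must therefore be a multiple of 3: 9 = 3·3 + 0 ⇒ divisible ✓.
Greedy packing gives 3 candidate class(es). Each should be a full parallel class (size 3, covers all 9 points).
  Class 1 (3 blocks): {3,4,8}; {0,1,7}; {2,5,6}. Points covered: [0, 1, 2, 3, 4, 5, 6, 7, 8].
  Class 2 (3 blocks): {1,2,8}; {0,4,6}; {3,5,7}. Points covered: [0, 1, 2, 3, 4, 5, 6, 7, 8].
  Class 3 (3 blocks): {0,2,3}; {1,4,5}; {6,7,8}. Points covered: [0, 1, 2, 3, 4, 5, 6, 7, 8].
All classes full (size 3)? YES. All classes cover every point? YES.
Resolvable? YES.

YES


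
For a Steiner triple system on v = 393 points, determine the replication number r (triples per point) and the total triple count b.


An STS(v) is a 2-(v, 3, 1) BIBD: block size k = 3, λ = 1.
Replication: r(k − 1) = λ(v − 1) ⇒ r·2 = 393 − 1 = 392 ⇒ r = 196.
Block count: b = v(v − 1)/6 = 393·392/6 = 154056/6 = 25676.

r = 196, b = 25676.


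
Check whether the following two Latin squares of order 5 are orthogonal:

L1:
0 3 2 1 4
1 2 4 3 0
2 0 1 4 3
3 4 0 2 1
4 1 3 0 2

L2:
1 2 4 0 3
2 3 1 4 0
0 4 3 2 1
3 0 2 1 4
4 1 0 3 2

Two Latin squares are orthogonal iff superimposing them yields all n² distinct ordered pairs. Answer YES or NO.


Form the n² = 25 superimposed pairs (L1[i][j], L2[i][j]), row by row (rows and columns indexed from 0):
row 0: (0,1) (3,2) (2,4) (1,0) (4,3)
row 1: (1,2) (2,3) (4,1) (3,4) (0,0)
row 2: (2,0) (0,4) (1,3) (4,2) (3,1)
row 3: (3,3) (4,0) (0,2) (2,1) (1,4)
row 4: (4,4) (1,1) (3,0) (0,3) (2,2)
Orthogonality requires all 25 pairs distinct.
Check by first coordinate: for each symbol s of L1, list the L2 entries in the n cells where L1 = s; they must all differ.
  L1 = 0: L2 entries (in reading order) 1, 0, 4, 2, 3 — all 5 distinct ✓
  L1 = 1: L2 entries (in reading order) 0, 2, 3, 4, 1 — all 5 distinct ✓
  L1 = 2: L2 entries (in reading order) 4, 3, 0, 1, 2 — all 5 distinct ✓
  L1 = 3: L2 entries (in reading order) 2, 4, 1, 3, 0 — all 5 distinct ✓
  L1 = 4: L2 entries (in reading order) 3, 1, 2, 0, 4 — all 5 distinct ✓
Every symbol of L1 meets every symbol of L2 exactly once, so all 25 pairs are distinct (25 of 25).
Conclusion: YES.

YES


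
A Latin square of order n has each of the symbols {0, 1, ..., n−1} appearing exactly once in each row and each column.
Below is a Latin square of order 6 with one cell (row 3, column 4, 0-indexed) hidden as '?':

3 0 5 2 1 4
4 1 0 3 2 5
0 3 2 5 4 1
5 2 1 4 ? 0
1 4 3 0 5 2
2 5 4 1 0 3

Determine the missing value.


Row 3 contains symbols [0, 1, 2, 4, 5] — missing [3].
Column 4 contains symbols [0, 1, 2, 4, 5] — missing [3].
The missing symbol must appear in both missing sets; intersection = [3].
Therefore the hidden value is 3.

Missing value = 3.


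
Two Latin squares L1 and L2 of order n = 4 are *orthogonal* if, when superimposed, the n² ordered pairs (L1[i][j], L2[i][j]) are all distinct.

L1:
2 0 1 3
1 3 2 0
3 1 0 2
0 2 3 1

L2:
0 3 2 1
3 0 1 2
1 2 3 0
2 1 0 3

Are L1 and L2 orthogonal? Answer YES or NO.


Form the n² = 16 superimposed pairs (L1[i][j], L2[i][j]), row by row (rows and columns indexed from 0):
row 0: (2,0) (0,3) (1,2) (3,1)
row 1: (1,3) (3,0) (2,1) (0,2)
row 2: (3,1) (1,2) (0,3) (2,0)
row 3: (0,2) (2,1) (3,0) (1,3)
Orthogonality requires all 16 pairs distinct.
But the pair (3,1) repeats: cell (0,3) has L1 = 3, L2 = 1, and cell (2,0) has L1 = 3, L2 = 1.
A repeated pair means some other pair never occurs (only 8 distinct pairs out of 16), so the squares are not orthogonal.
Conclusion: NO.

NO


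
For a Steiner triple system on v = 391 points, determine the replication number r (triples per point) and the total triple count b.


An STS(v) is a 2-(v, 3, 1) BIBD: block size k = 3, λ = 1.
Replication: r(k − 1) = λ(v − 1) ⇒ r·2 = 391 − 1 = 390 ⇒ r = 195.
Block count: b = v(v − 1)/6 = 391·390/6 = 152490/6 = 25415.

r = 195, b = 25415.


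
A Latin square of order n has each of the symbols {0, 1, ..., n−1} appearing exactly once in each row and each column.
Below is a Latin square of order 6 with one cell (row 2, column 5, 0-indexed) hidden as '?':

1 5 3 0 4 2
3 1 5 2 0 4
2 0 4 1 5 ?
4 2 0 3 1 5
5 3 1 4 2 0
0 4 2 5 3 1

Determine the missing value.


Row 2 contains symbols [0, 1, 2, 4, 5] — missing [3].
Column 5 contains symbols [0, 1, 2, 4, 5] — missing [3].
The missing symbol must appear in both missing sets; intersection = [3].
Therefore the hidden value is 3.

Missing value = 3.


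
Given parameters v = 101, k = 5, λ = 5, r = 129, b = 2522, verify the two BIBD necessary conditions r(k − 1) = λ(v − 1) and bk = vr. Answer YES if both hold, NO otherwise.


Condition (i): r(k − 1) = 129·4 = 516; λ(v − 1) = 5·100 = 500. Match? NO.
Condition (ii): bk = 2522·5 = 12610; vr = 101·129 = 13029. Match? NO.
Both conditions hold? NO.

NO


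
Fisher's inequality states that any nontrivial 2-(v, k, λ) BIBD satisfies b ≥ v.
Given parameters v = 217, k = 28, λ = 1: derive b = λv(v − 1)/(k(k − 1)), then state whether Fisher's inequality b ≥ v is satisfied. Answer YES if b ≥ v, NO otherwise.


r = λ(v − 1)/(k − 1) = 1·216/27 = 8.
b = vr/k = 217·8/28 = 62.
Fisher's inequality: b ≥ v ⇔ 62 ≥ 217? NO.

NO


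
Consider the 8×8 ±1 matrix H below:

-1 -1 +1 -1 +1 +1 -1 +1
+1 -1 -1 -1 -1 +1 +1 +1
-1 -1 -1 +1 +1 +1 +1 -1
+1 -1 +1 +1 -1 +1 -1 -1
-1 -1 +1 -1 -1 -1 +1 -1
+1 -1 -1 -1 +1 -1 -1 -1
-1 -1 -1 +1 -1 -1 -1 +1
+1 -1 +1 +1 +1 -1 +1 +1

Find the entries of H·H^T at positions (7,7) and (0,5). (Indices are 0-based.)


Row 0 of H: [-1, -1, 1, -1, 1, 1, -1, 1].
Row 5 of H: [1, -1, -1, -1, 1, -1, -1, -1].
Row 7 of H: [1, -1, 1, 1, 1, -1, 1, 1].
(H·H^T)[7][7] = Σ_j H[7][j]·H[7][j] = (1)² + (-1)² + (1)² + (1)² + (1)² + (-1)² + (1)² + (1)² = 1 + 1 + 1 + 1 + 1 + 1 + 1 + 1 = 8.
(H·H^T)[0][5] = Σ_j H[0][j]·H[5][j] = (-1)·(1) + (-1)·(-1) + (1)·(-1) + (-1)·(-1) + (1)·(1) + (1)·(-1) + (-1)·(-1) + (1)·(-1) = -1 + 1 + -1 + 1 + 1 + -1 + 1 + -1 = 0.
So rows 0 and 5 are orthogonal; the diagonal entry equals n = 8.

(7,7) entry = 8; (0,5) entry = 0.


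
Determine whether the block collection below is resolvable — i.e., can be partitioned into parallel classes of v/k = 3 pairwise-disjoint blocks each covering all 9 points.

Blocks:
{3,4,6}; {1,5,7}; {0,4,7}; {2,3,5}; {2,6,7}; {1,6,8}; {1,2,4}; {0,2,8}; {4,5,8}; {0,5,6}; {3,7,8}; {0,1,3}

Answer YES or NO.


v = 9, block size k = 3, number of blocks = 12.
For resolvability, blocks must partition into parallel classes of size v/k = 3.
Total blocks must therefore be a multiple of 3: 12 = 3·4 + 0 ⇒ divisible ✓.
Greedy packing gives 4 candidate class(es). Each should be a full parallel class (size 3, covers all 9 points).
  Class 1 (3 blocks): {3,4,6}; {1,5,7}; {0,2,8}. Points covered: [0, 1, 2, 3, 4, 5, 6, 7, 8].
  Class 2 (3 blocks): {0,4,7}; {2,3,5}; {1,6,8}. Points covered: [0, 1, 2, 3, 4, 5, 6, 7, 8].
  Class 3 (3 blocks): {2,6,7}; {4,5,8}; {0,1,3}. Points covered: [0, 1, 2, 3, 4, 5, 6, 7, 8].
  Class 4 (3 blocks): {1,2,4}; {0,5,6}; {3,7,8}. Points covered: [0, 1, 2, 3, 4, 5, 6, 7, 8].
All classes full (size 3)? YES. All classes cover every point? YES.
Resolvable? YES.

YES


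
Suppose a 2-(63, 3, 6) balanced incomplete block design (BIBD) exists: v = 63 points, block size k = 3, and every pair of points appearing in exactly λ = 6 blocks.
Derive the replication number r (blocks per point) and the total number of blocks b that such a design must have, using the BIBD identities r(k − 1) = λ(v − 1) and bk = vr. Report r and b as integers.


Any 2-(v, k, λ) BIBD satisfies two necessary conditions:
  (i)  Each point sits in r blocks, and counting incidences through any fixed point gives r(k − 1) = λ(v − 1), so r = λ(v − 1)/(k − 1).
  (ii) Total incidences bk = vr, so b = vr/k.
Step 1: r = λ(v − 1)/(k − 1) = 6·(63 − 1)/(3 − 1) = 6·62/2 = 372/2 = 186.
Step 2: b = vr/k = 63·186/3 = 11718/3 = 3906.
Check integrality: r = 186 ∈ Z ✓, b = 3906 ∈ Z ✓.
(These identities are necessary conditions: they determine r and b for any design with these parameters, but do not by themselves prove that one exists.)

r = 186, b = 3906.


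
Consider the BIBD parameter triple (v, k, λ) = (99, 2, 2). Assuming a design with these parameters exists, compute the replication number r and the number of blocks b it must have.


Any 2-(v, k, λ) BIBD satisfies two necessary conditions:
  (i)  Each point sits in r blocks, and counting incidences through any fixed point gives r(k − 1) = λ(v − 1), so r = λ(v − 1)/(k − 1).
  (ii) Total incidences bk = vr, so b = vr/k.
Step 1: r = λ(v − 1)/(k − 1) = 2·(99 − 1)/(2 − 1) = 2·98/1 = 196/1 = 196.
Step 2: b = vr/k = 99·196/2 = 19404/2 = 9702.
Check integrality: r = 196 ∈ Z ✓, b = 9702 ∈ Z ✓.
(These identities are necessary conditions: they determine r and b for any design with these parameters, but do not by themselves prove that one exists.)

r = 196, b = 9702.


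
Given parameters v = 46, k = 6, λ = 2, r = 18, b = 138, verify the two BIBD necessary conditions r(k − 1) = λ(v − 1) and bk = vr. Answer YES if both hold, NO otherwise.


Condition (i): r(k − 1) = 18·5 = 90; λ(v − 1) = 2·45 = 90. Match? YES.
Condition (ii): bk = 138·6 = 828; vr = 46·18 = 828. Match? YES.
Both conditions hold? YES.

YES


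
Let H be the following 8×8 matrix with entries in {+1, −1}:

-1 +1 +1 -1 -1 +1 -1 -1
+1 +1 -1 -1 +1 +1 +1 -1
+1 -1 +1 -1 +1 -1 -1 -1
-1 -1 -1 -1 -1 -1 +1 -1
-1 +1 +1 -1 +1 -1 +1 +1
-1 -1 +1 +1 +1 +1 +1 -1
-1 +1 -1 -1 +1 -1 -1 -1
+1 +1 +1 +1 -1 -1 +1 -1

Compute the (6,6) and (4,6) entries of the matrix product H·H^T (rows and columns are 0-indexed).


Row 4 of H: [-1, 1, 1, -1, 1, -1, 1, 1].
Row 6 of H: [-1, 1, -1, -1, 1, -1, -1, -1].
(H·H^T)[6][6] = Σ_j H[6][j]·H[6][j] = (-1)² + (1)² + (-1)² + (-1)² + (1)² + (-1)² + (-1)² + (-1)² = 1 + 1 + 1 + 1 + 1 + 1 + 1 + 1 = 8.
(H·H^T)[4][6] = Σ_j H[4][j]·H[6][j] = (-1)·(-1) + (1)·(1) + (1)·(-1) + (-1)·(-1) + (1)·(1) + (-1)·(-1) + (1)·(-1) + (1)·(-1) = 1 + 1 + -1 + 1 + 1 + 1 + -1 + -1 = 2.
Rows 4 and 6 are not orthogonal (dot product = 2 ≠ 0), so H is not a Hadamard matrix.

(6,6) entry = 8; (4,6) entry = 2.


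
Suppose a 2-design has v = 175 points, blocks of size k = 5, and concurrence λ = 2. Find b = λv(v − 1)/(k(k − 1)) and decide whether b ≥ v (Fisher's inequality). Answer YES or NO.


r = λ(v − 1)/(k − 1) = 2·174/4 = 87.
b = vr/k = 175·87/5 = 3045.
Fisher's inequality: b ≥ v ⇔ 3045 ≥ 175? YES.

YES


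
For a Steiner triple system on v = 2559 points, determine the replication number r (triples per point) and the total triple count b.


An STS(v) is a 2-(v, 3, 1) BIBD: block size k = 3, λ = 1.
Replication: r(k − 1) = λ(v − 1) ⇒ r·2 = 2559 − 1 = 2558 ⇒ r = 1279.
Block count: b = v(v − 1)/6 = 2559·2558/6 = 6545922/6 = 1090987.

r = 1279, b = 1090987.


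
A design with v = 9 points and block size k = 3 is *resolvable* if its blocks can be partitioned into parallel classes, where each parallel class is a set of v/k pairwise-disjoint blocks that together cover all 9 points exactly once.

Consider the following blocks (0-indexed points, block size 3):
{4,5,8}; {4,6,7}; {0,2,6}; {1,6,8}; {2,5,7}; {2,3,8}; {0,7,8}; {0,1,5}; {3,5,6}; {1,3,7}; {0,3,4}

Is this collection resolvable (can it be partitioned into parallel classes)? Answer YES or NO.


v = 9, block size k = 3, number of blocks = 11.
For resolvability, blocks must partition into parallel classes of size v/k = 3.
Total blocks must therefore be a multiple of 3: 11 = 3·3 + 2 ⇒ not divisible ✗.
Resolvable? NO.

NO


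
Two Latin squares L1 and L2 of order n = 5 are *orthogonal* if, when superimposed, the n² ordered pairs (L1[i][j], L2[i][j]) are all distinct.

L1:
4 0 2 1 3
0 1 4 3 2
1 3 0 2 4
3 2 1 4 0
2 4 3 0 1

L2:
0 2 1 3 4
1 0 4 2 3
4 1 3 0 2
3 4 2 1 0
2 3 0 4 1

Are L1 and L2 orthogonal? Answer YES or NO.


Form the n² = 25 superimposed pairs (L1[i][j], L2[i][j]), row by row (rows and columns indexed from 0):
row 0: (4,0) (0,2) (2,1) (1,3) (3,4)
row 1: (0,1) (1,0) (4,4) (3,2) (2,3)
row 2: (1,4) (3,1) (0,3) (2,0) (4,2)
row 3: (3,3) (2,4) (1,2) (4,1) (0,0)
row 4: (2,2) (4,3) (3,0) (0,4) (1,1)
Orthogonality requires all 25 pairs distinct.
Check by first coordinate: for each symbol s of L1, list the L2 entries in the n cells where L1 = s; they must all differ.
  L1 = 0: L2 entries (in reading order) 2, 1, 3, 0, 4 — all 5 distinct ✓
  L1 = 1: L2 entries (in reading order) 3, 0, 4, 2, 1 — all 5 distinct ✓
  L1 = 2: L2 entries (in reading order) 1, 3, 0, 4, 2 — all 5 distinct ✓
  L1 = 3: L2 entries (in reading order) 4, 2, 1, 3, 0 — all 5 distinct ✓
  L1 = 4: L2 entries (in reading order) 0, 4, 2, 1, 3 — all 5 distinct ✓
Every symbol of L1 meets every symbol of L2 exactly once, so all 25 pairs are distinct (25 of 25).
Conclusion: YES.

YES


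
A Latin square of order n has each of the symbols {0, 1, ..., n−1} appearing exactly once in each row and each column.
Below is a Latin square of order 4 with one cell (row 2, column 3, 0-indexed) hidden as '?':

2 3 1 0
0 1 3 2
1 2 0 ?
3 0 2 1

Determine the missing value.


Row 2 contains symbols [0, 1, 2] — missing [3].
Column 3 contains symbols [0, 1, 2] — missing [3].
The missing symbol must appear in both missing sets; intersection = [3].
Therefore the hidden value is 3.

Missing value = 3.


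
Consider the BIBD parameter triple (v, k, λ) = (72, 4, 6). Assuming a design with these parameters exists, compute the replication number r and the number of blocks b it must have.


Any 2-(v, k, λ) BIBD satisfies two necessary conditions:
  (i)  Each point sits in r blocks, and counting incidences through any fixed point gives r(k − 1) = λ(v − 1), so r = λ(v − 1)/(k − 1).
  (ii) Total incidences bk = vr, so b = vr/k.
Step 1: r = λ(v − 1)/(k − 1) = 6·(72 − 1)/(4 − 1) = 6·71/3 = 426/3 = 142.
Step 2: b = vr/k = 72·142/4 = 10224/4 = 2556.
Check integrality: r = 142 ∈ Z ✓, b = 2556 ∈ Z ✓.
(These identities are necessary conditions: they determine r and b for any design with these parameters, but do not by themselves prove that one exists.)

r = 142, b = 2556.


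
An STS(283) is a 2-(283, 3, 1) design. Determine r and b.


An STS(v) is a 2-(v, 3, 1) BIBD: block size k = 3, λ = 1.
Replication: r(k − 1) = λ(v − 1) ⇒ r·2 = 283 − 1 = 282 ⇒ r = 141.
Block count: bk = vr ⇒ b·3 = 283·141 = 39903 ⇒ b = 13301.
(Check via b = v(v − 1)/6 = 283·282/6 = 79806/6 = 13301.)

r = 141, b = 13301.


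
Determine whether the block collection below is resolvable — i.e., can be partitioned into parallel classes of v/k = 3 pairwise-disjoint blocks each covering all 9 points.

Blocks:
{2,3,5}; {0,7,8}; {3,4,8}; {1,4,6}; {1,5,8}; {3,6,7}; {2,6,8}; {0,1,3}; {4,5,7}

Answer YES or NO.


v = 9, block size k = 3, number of blocks = 9.
For resolvability, blocks must partition into parallel classes of size v/k = 3.
Total blocks must therefore be a multiple of 3: 9 = 3·3 + 0 ⇒ divisible ✓.
Consider block {3,4,8}. It intersects every other block in the collection, so no parallel class of size 3 can contain it.
Since every block must belong to some parallel class in a resolution, the collection cannot be partitioned into parallel classes.
Resolvable? NO.

NO


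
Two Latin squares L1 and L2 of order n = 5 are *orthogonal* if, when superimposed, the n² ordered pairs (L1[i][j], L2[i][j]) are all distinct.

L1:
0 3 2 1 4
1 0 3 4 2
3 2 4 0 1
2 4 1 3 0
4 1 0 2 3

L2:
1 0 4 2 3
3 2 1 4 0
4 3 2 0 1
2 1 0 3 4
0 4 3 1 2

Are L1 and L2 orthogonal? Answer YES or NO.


Form the n² = 25 superimposed pairs (L1[i][j], L2[i][j]), row by row (rows and columns indexed from 0):
row 0: (0,1) (3,0) (2,4) (1,2) (4,3)
row 1: (1,3) (0,2) (3,1) (4,4) (2,0)
row 2: (3,4) (2,3) (4,2) (0,0) (1,1)
row 3: (2,2) (4,1) (1,0) (3,3) (0,4)
row 4: (4,0) (1,4) (0,3) (2,1) (3,2)
Orthogonality requires all 25 pairs distinct.
Check by first coordinate: for each symbol s of L1, list the L2 entries in the n cells where L1 = s; they must all differ.
  L1 = 0: L2 entries (in reading order) 1, 2, 0, 4, 3 — all 5 distinct ✓
  L1 = 1: L2 entries (in reading order) 2, 3, 1, 0, 4 — all 5 distinct ✓
  L1 = 2: L2 entries (in reading order) 4, 0, 3, 2, 1 — all 5 distinct ✓
  L1 = 3: L2 entries (in reading order) 0, 1, 4, 3, 2 — all 5 distinct ✓
  L1 = 4: L2 entries (in reading order) 3, 4, 2, 1, 0 — all 5 distinct ✓
Every symbol of L1 meets every symbol of L2 exactly once, so all 25 pairs are distinct (25 of 25).
Conclusion: YES.

YES


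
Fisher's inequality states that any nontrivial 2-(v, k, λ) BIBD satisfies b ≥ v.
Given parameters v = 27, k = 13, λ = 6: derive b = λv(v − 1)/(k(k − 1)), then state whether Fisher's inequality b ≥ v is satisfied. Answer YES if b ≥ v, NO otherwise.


r = λ(v − 1)/(k − 1) = 6·26/12 = 13.
b = vr/k = 27·13/13 = 27.
Fisher's inequality: b ≥ v ⇔ 27 ≥ 27? YES.

YES


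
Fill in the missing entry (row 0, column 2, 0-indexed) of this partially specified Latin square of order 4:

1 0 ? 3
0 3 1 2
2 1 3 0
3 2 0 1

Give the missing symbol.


Row 0 contains symbols [0, 1, 3] — missing [2].
Column 2 contains symbols [0, 1, 3] — missing [2].
The missing symbol must appear in both missing sets; intersection = [2].
Therefore the hidden value is 2.

Missing value = 2.


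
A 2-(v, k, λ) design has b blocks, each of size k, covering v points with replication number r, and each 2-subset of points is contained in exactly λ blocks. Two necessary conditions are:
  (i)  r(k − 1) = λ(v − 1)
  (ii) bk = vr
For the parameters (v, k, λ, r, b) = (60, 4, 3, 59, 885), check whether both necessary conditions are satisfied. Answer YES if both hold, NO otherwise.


Condition (i): r(k − 1) = 59·3 = 177; λ(v − 1) = 3·59 = 177. Match? YES.
Condition (ii): bk = 885·4 = 3540; vr = 60·59 = 3540. Match? YES.
Both conditions hold? YES.

YES


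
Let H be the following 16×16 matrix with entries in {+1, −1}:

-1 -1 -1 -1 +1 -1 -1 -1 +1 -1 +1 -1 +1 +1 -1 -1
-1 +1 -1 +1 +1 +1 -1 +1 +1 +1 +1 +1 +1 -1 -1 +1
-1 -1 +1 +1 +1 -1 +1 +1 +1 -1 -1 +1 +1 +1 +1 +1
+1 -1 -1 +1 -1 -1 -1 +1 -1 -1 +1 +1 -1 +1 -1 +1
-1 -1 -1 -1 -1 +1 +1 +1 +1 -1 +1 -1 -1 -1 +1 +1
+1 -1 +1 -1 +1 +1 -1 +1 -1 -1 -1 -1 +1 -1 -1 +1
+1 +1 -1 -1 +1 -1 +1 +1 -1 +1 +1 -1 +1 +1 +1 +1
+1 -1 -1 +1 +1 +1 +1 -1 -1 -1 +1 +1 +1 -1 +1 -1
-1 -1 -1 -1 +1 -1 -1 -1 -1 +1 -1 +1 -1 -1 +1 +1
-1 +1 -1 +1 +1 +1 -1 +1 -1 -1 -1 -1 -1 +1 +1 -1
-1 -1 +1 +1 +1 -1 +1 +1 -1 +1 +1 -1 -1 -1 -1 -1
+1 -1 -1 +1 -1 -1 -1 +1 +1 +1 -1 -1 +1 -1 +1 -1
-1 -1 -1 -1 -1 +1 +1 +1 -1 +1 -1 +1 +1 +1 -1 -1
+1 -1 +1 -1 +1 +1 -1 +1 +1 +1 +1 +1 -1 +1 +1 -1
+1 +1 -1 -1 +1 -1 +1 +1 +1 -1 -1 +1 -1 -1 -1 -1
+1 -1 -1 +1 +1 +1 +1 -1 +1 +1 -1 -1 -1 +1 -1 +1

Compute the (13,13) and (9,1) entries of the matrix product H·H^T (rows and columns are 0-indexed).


Row 1 of H: [-1, 1, -1, 1, 1, 1, -1, 1, 1, 1, 1, 1, 1, -1, -1, 1].
Row 9 of H: [-1, 1, -1, 1, 1, 1, -1, 1, -1, -1, -1, -1, -1, 1, 1, -1].
Row 13 of H: [1, -1, 1, -1, 1, 1, -1, 1, 1, 1, 1, 1, -1, 1, 1, -1].
(H·H^T)[13][13] = Σ_j H[13][j]·H[13][j] = (1)² + (-1)² + (1)² + (-1)² + (1)² + (1)² + (-1)² + (1)² + (1)² + (1)² + (1)² + (1)² + (-1)² + (1)² + (1)² + (-1)² = 1 + 1 + 1 + 1 + 1 + 1 + 1 + 1 + 1 + 1 + 1 + 1 + 1 + 1 + 1 + 1 = 16.
(H·H^T)[9][1] = Σ_j H[9][j]·H[1][j] = (-1)·(-1) + (1)·(1) + (-1)·(-1) + (1)·(1) + (1)·(1) + (1)·(1) + (-1)·(-1) + (1)·(1) + (-1)·(1) + (-1)·(1) + (-1)·(1) + (-1)·(1) + (-1)·(1) + (1)·(-1) + (1)·(-1) + (-1)·(1) = 1 + 1 + 1 + 1 + 1 + 1 + 1 + 1 + -1 + -1 + -1 + -1 + -1 + -1 + -1 + -1 = 0.
So rows 9 and 1 are orthogonal; the diagonal entry equals n = 16.

(13,13) entry = 16; (9,1) entry = 0.


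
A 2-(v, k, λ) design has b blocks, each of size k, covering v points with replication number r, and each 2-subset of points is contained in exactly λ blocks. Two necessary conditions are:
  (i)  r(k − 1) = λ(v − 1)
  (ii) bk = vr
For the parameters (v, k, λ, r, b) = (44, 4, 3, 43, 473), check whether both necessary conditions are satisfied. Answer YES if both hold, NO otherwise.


Condition (i): r(k − 1) = 43·3 = 129; λ(v − 1) = 3·43 = 129. Match? YES.
Condition (ii): bk = 473·4 = 1892; vr = 44·43 = 1892. Match? YES.
Both conditions hold? YES.

YES


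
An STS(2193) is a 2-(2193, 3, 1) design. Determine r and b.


An STS(v) is a 2-(v, 3, 1) BIBD: block size k = 3, λ = 1.
Replication: r(k − 1) = λ(v − 1) ⇒ r·2 = 2193 − 1 = 2192 ⇒ r = 1096.
Block count: b = v(v − 1)/6 = 2193·2192/6 = 4807056/6 = 801176.
(Check via bk = vr: 801176·3 = 2403528 = 2193·1096 = 2403528 ✓.)

r = 1096, b = 801176.


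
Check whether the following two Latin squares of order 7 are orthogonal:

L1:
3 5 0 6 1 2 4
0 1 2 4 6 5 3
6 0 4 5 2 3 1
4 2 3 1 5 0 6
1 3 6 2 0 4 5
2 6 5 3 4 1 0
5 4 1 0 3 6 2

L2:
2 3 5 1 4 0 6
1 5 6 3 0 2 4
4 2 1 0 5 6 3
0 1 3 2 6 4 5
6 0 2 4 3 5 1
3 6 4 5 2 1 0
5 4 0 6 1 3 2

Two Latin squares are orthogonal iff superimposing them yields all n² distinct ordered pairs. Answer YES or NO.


Form the n² = 49 superimposed pairs (L1[i][j], L2[i][j]), row by row (rows and columns indexed from 0):
row 0: (3,2) (5,3) (0,5) (6,1) (1,4) (2,0) (4,6)
row 1: (0,1) (1,5) (2,6) (4,3) (6,0) (5,2) (3,4)
row 2: (6,4) (0,2) (4,1) (5,0) (2,5) (3,6) (1,3)
row 3: (4,0) (2,1) (3,3) (1,2) (5,6) (0,4) (6,5)
row 4: (1,6) (3,0) (6,2) (2,4) (0,3) (4,5) (5,1)
row 5: (2,3) (6,6) (5,4) (3,5) (4,2) (1,1) (0,0)
row 6: (5,5) (4,4) (1,0) (0,6) (3,1) (6,3) (2,2)
Orthogonality requires all 49 pairs distinct.
Check by first coordinate: for each symbol s of L1, list the L2 entries in the n cells where L1 = s; they must all differ.
  L1 = 0: L2 entries (in reading order) 5, 1, 2, 4, 3, 0, 6 — all 7 distinct ✓
  L1 = 1: L2 entries (in reading order) 4, 5, 3, 2, 6, 1, 0 — all 7 distinct ✓
  L1 = 2: L2 entries (in reading order) 0, 6, 5, 1, 4, 3, 2 — all 7 distinct ✓
  L1 = 3: L2 entries (in reading order) 2, 4, 6, 3, 0, 5, 1 — all 7 distinct ✓
  L1 = 4: L2 entries (in reading order) 6, 3, 1, 0, 5, 2, 4 — all 7 distinct ✓
  L1 = 5: L2 entries (in reading order) 3, 2, 0, 6, 1, 4, 5 — all 7 distinct ✓
  L1 = 6: L2 entries (in reading order) 1, 0, 4, 5, 2, 6, 3 — all 7 distinct ✓
Every symbol of L1 meets every symbol of L2 exactly once, so all 49 pairs are distinct (49 of 49).
Conclusion: YES.

YES


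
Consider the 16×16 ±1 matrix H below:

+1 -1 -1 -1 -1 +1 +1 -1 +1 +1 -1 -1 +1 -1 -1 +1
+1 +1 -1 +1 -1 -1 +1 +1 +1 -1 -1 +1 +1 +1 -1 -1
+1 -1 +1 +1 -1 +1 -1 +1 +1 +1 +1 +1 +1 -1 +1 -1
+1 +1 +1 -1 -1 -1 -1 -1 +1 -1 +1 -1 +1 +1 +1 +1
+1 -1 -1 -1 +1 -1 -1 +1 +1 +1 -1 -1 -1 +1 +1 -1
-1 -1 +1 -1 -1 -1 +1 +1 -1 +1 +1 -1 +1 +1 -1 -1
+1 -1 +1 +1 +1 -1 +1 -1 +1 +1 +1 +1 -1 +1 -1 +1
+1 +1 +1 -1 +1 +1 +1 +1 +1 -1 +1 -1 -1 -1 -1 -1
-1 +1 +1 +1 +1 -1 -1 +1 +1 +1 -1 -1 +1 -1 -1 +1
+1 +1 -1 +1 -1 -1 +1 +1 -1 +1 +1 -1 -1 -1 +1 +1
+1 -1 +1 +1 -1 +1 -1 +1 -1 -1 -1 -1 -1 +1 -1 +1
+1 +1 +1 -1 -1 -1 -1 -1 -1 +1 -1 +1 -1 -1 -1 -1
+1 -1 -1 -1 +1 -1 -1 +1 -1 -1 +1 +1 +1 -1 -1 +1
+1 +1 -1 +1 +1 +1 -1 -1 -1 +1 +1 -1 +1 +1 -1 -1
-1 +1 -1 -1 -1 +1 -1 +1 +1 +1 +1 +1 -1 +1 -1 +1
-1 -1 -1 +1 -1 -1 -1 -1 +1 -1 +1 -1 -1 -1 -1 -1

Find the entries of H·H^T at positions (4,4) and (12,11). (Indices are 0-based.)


Row 4 of H: [1, -1, -1, -1, 1, -1, -1, 1, 1, 1, -1, -1, -1, 1, 1, -1].
Row 11 of H: [1, 1, 1, -1, -1, -1, -1, -1, -1, 1, -1, 1, -1, -1, -1, -1].
Row 12 of H: [1, -1, -1, -1, 1, -1, -1, 1, -1, -1, 1, 1, 1, -1, -1, 1].
(H·H^T)[4][4] = Σ_j H[4][j]·H[4][j] = (1)² + (-1)² + (-1)² + (-1)² + (1)² + (-1)² + (-1)² + (1)² + (1)² + (1)² + (-1)² + (-1)² + (-1)² + (1)² + (1)² + (-1)² = 1 + 1 + 1 + 1 + 1 + 1 + 1 + 1 + 1 + 1 + 1 + 1 + 1 + 1 + 1 + 1 = 16.
(H·H^T)[12][11] = Σ_j H[12][j]·H[11][j] = (1)·(1) + (-1)·(1) + (-1)·(1) + (-1)·(-1) + (1)·(-1) + (-1)·(-1) + (-1)·(-1) + (1)·(-1) + (-1)·(-1) + (-1)·(1) + (1)·(-1) + (1)·(1) + (1)·(-1) + (-1)·(-1) + (-1)·(-1) + (1)·(-1) = 1 + -1 + -1 + 1 + -1 + 1 + 1 + -1 + 1 + -1 + -1 + 1 + -1 + 1 + 1 + -1 = 0.
So rows 12 and 11 are orthogonal; the diagonal entry equals n = 16.

(4,4) entry = 16; (12,11) entry = 0.


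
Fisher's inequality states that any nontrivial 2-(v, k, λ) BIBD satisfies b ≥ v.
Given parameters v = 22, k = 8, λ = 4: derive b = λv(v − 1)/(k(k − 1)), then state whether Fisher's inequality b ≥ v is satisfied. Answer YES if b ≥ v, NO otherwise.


r = λ(v − 1)/(k − 1) = 4·21/7 = 12.
b = vr/k = 22·12/8 = 33.
Fisher's inequality: b ≥ v ⇔ 33 ≥ 22? YES.

YES


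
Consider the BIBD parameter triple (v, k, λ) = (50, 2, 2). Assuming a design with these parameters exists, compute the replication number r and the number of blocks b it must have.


Any 2-(v, k, λ) BIBD satisfies two necessary conditions:
  (i)  Each point sits in r blocks, and counting incidences through any fixed point gives r(k − 1) = λ(v − 1), so r = λ(v − 1)/(k − 1).
  (ii) Total incidences bk = vr, so b = vr/k.
Step 1: r = λ(v − 1)/(k − 1) = 2·(50 − 1)/(2 − 1) = 2·49/1 = 98/1 = 98.
Step 2: b = vr/k = 50·98/2 = 4900/2 = 2450.
Check integrality: r = 98 ∈ Z ✓, b = 2450 ∈ Z ✓.
(These identities are necessary conditions: they determine r and b for any design with these parameters, but do not by themselves prove that one exists.)

r = 98, b = 2450.


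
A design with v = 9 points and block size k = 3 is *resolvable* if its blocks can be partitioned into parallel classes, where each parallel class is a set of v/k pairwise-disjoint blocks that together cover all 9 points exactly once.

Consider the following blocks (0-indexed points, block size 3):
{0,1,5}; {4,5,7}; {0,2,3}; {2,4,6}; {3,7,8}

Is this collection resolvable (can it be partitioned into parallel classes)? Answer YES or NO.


v = 9, block size k = 3, number of blocks = 5.
For resolvability, blocks must partition into parallel classes of size v/k = 3.
Total blocks must therefore be a multiple of 3: 5 = 3·1 + 2 ⇒ not divisible ✗.
Resolvable? NO.

NO


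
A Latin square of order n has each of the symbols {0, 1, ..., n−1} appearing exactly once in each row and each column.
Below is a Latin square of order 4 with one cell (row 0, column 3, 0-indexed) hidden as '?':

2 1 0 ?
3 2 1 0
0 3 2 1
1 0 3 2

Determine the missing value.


Row 0 contains symbols [0, 1, 2] — missing [3].
Column 3 contains symbols [0, 1, 2] — missing [3].
The missing symbol must appear in both missing sets; intersection = [3].
Therefore the hidden value is 3.

Missing value = 3.


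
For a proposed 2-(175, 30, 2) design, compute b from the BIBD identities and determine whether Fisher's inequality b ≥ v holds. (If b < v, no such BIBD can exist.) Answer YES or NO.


b = λv(v − 1)/(k(k − 1)) = 2·175·174/(30·29) = 60900/870 = 70.
Compare with v = 175: b < v, so Fisher's inequality fails.

NO


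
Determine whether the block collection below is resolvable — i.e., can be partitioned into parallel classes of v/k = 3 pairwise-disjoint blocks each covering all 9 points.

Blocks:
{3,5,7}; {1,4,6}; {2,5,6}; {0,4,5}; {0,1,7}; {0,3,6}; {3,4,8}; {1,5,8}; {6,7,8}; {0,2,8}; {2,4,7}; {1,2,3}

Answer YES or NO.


v = 9, block size k = 3, number of blocks = 12.
For resolvability, blocks must partition into parallel classes of size v/k = 3.
Total blocks must therefore be a multiple of 3: 12 = 3·4 + 0 ⇒ divisible ✓.
Greedy packing gives 4 candidate class(es). Each should be a full parallel class (size 3, covers all 9 points).
  Class 1 (3 blocks): {3,5,7}; {1,4,6}; {0,2,8}. Points covered: [0, 1, 2, 3, 4, 5, 6, 7, 8].
  Class 2 (3 blocks): {2,5,6}; {0,1,7}; {3,4,8}. Points covered: [0, 1, 2, 3, 4, 5, 6, 7, 8].
  Class 3 (3 blocks): {0,4,5}; {6,7,8}; {1,2,3}. Points covered: [0, 1, 2, 3, 4, 5, 6, 7, 8].
  Class 4 (3 blocks): {0,3,6}; {1,5,8}; {2,4,7}. Points covered: [0, 1, 2, 3, 4, 5, 6, 7, 8].
All classes full (size 3)? YES. All classes cover every point? YES.
Resolvable? YES.

YES


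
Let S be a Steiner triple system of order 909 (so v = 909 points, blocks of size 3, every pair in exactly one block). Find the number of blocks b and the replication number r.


An STS(v) is a 2-(v, 3, 1) BIBD: block size k = 3, λ = 1.
Replication: r(k − 1) = λ(v − 1) ⇒ r·2 = 909 − 1 = 908 ⇒ r = 454.
Block count: bk = vr ⇒ b·3 = 909·454 = 412686 ⇒ b = 137562.
(Check via b = v(v − 1)/6 = 909·908/6 = 825372/6 = 137562.)

r = 454, b = 137562.


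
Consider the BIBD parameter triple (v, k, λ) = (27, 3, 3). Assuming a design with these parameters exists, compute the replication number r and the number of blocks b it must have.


Any 2-(v, k, λ) BIBD satisfies two necessary conditions:
  (i)  Each point sits in r blocks, and counting incidences through any fixed point gives r(k − 1) = λ(v − 1), so r = λ(v − 1)/(k − 1).
  (ii) Total incidences bk = vr, so b = vr/k.
Step 1: r = λ(v − 1)/(k − 1) = 3·(27 − 1)/(3 − 1) = 3·26/2 = 78/2 = 39.
Step 2: b = vr/k = 27·39/3 = 1053/3 = 351.
Check integrality: r = 39 ∈ Z ✓, b = 351 ∈ Z ✓.
(These identities are necessary conditions: they determine r and b for any design with these parameters, but do not by themselves prove that one exists.)

r = 39, b = 351.


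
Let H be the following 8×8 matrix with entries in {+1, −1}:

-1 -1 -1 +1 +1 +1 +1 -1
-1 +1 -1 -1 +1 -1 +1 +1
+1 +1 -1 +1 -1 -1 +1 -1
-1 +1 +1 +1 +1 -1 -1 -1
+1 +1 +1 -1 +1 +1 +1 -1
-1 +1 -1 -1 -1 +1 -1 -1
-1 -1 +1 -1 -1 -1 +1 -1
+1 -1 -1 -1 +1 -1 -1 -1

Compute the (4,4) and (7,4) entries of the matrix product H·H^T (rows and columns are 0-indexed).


Row 4 of H: [1, 1, 1, -1, 1, 1, 1, -1].
Row 7 of H: [1, -1, -1, -1, 1, -1, -1, -1].
(H·H^T)[4][4] = Σ_j H[4][j]·H[4][j] = (1)² + (1)² + (1)² + (-1)² + (1)² + (1)² + (1)² + (-1)² = 1 + 1 + 1 + 1 + 1 + 1 + 1 + 1 = 8.
(H·H^T)[7][4] = Σ_j H[7][j]·H[4][j] = (1)·(1) + (-1)·(1) + (-1)·(1) + (-1)·(-1) + (1)·(1) + (-1)·(1) + (-1)·(1) + (-1)·(-1) = 1 + -1 + -1 + 1 + 1 + -1 + -1 + 1 = 0.
So rows 7 and 4 are orthogonal; the diagonal entry equals n = 8.

(4,4) entry = 8; (7,4) entry = 0.


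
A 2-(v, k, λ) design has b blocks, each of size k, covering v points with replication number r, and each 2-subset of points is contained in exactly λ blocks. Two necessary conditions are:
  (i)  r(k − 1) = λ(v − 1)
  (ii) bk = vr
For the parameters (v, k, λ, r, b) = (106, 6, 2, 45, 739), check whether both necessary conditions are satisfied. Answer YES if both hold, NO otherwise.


Condition (i): r(k − 1) = 45·5 = 225; λ(v − 1) = 2·105 = 210. Match? NO.
Condition (ii): bk = 739·6 = 4434; vr = 106·45 = 4770. Match? NO.
Both conditions hold? NO.

NO


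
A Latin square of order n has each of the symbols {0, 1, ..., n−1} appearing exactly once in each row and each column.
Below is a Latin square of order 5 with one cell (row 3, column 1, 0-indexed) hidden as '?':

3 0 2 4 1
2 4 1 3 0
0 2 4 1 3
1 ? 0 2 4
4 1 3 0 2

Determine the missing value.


Row 3 contains symbols [0, 1, 2, 4] — missing [3].
Column 1 contains symbols [0, 1, 2, 4] — missing [3].
The missing symbol must appear in both missing sets; intersection = [3].
Therefore the hidden value is 3.

Missing value = 3.


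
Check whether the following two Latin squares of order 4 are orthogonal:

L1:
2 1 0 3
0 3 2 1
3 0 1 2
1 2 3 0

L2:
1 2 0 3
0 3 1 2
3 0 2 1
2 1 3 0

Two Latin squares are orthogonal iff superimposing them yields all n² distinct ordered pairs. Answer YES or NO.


Form the n² = 16 superimposed pairs (L1[i][j], L2[i][j]), row by row (rows and columns indexed from 0):
row 0: (2,1) (1,2) (0,0) (3,3)
row 1: (0,0) (3,3) (2,1) (1,2)
row 2: (3,3) (0,0) (1,2) (2,1)
row 3: (1,2) (2,1) (3,3) (0,0)
Orthogonality requires all 16 pairs distinct.
But the pair (0,0) repeats: cell (0,2) has L1 = 0, L2 = 0, and cell (1,0) has L1 = 0, L2 = 0.
A repeated pair means some other pair never occurs (only 4 distinct pairs out of 16), so the squares are not orthogonal.
Conclusion: NO.

NO


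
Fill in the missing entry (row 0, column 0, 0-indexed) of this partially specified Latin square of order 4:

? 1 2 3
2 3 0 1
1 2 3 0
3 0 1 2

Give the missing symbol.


Row 0 contains symbols [1, 2, 3] — missing [0].
Column 0 contains symbols [1, 2, 3] — missing [0].
The missing symbol must appear in both missing sets; intersection = [0].
Therefore the hidden value is 0.

Missing value = 0.
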